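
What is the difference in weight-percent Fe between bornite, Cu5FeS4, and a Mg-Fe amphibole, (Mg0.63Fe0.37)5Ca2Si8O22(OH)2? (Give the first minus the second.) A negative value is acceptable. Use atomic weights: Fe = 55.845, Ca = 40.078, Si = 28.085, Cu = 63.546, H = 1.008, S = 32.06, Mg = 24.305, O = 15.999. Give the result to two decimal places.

M(Cu5FeS4) = 501.815 g/mol, so wt% Fe = 55.845/501.815 × 100 = 11.13%.
M((Mg0.63Fe0.37)5Ca2Si8O22(OH)2) = 870.702 g/mol, so wt% Fe = 103.313/870.702 × 100 = 11.87%.
11.13 − 11.87 = -0.74 pp.

-0.74 percentage points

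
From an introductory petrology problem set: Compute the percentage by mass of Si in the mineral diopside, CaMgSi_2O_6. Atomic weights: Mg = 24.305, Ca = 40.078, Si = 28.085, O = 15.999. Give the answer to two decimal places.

M(CaMgSi_2O_6) = 216.547 g/mol.
Si contributes 2 × 28.085 = 56.170 g per mole.
56.170/216.547 = 0.2594 → 25.94%.

25.94 mass %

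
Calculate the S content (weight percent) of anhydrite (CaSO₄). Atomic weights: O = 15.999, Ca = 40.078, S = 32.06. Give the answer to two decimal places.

Molar mass of CaSO₄: 1×40.078 + 1×32.06 + 4×15.999 = 136.134 g/mol.
Mass of S per formula unit: 1 × 32.06 = 32.060 g.
Weight fraction S = 32.060 / 136.134 = 0.2355.

23.55 weight percent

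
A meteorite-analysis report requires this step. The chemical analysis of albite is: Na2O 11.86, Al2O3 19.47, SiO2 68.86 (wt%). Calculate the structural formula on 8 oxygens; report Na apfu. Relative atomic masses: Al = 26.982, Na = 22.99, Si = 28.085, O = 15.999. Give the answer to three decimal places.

1.002 Na apfu

Na2O (M=61.979): mol = 0.19136; Na = 0.38272, O = 0.19136.
Al2O3 (M=101.961): mol = 0.19096; Al = 0.38192, O = 0.57288.
SiO2 (M=60.083): mol = 1.14608; Si = 1.14608, O = 2.29216.
ΣO = 3.05640; factor = 8/ΣO = 2.61746.
Na apfu = 0.38272 × 2.61746 = 1.002.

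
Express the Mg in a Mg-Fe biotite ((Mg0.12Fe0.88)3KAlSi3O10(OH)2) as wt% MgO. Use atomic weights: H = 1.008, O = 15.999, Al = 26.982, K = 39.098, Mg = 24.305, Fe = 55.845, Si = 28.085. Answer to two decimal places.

2.90 wt%

Molar mass of (Mg0.12Fe0.88)3KAlSi3O10(OH)2 = 0.36×24.305 + 2.64×55.845 + 1×39.098 + 1×26.982 + 3×28.085 + 12×15.999 + 2×1.008 = 500.520 g/mol.
Each formula unit contains 0.36 Mg, equivalent to 0.36/1 = 0.3600 mol MgO.
M(MgO) = 1×24.305 + 1×15.999 = 40.304 g/mol.
Mass of MgO per formula unit = 0.3600 × 40.304 = 14.509 g.
MgO wt% = 14.509 / 500.520 × 100 = 2.90%.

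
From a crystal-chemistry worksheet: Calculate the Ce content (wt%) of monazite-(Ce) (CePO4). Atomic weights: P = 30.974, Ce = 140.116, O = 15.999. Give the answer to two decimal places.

59.60 wt%

Molar mass of CePO4: 1*140.116 + 1*30.974 + 4*15.999 = 235.086 g/mol.
Mass of Ce per formula unit: 1 × 140.116 = 140.116 g.
Weight fraction Ce = 140.116 / 235.086 = 0.5960.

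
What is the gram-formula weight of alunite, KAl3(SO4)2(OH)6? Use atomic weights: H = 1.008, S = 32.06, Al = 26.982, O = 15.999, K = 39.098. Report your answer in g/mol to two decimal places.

The formula mass is the sum 1×39.098 + 3×26.982 + 2×32.06 + 14×15.999 + 6×1.008.

414.20 g/mol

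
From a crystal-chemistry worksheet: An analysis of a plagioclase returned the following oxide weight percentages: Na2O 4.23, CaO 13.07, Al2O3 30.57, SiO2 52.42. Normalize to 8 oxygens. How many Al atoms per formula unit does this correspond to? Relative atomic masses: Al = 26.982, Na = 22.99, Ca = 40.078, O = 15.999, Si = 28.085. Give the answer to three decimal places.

4.23 wt% Na2O ÷ 61.979 g/mol = 0.06825 mol, giving 0.13650 Na and 0.06825 O.
13.07 wt% CaO ÷ 56.077 g/mol = 0.23307 mol, giving 0.23307 Ca and 0.23307 O.
30.57 wt% Al2O3 ÷ 101.961 g/mol = 0.29982 mol, giving 0.59964 Al and 0.89946 O.
52.42 wt% SiO2 ÷ 60.083 g/mol = 0.87246 mol, giving 0.87246 Si and 1.74492 O.
Oxygen sums to 2.94570; scaling by 8/2.94570 = 2.71582 puts the formula on 8 O.
Al: 0.59964 × 2.71582 = 1.629 atoms per formula unit.

1.629 Al apfu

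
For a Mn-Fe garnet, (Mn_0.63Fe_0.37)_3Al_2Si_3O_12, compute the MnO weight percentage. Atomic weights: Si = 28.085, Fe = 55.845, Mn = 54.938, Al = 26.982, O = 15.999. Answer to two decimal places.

Formula mass = 496.028 g/mol.
1.89 Mn → 1.8900 mol MnO per formula unit; M(MnO) = 70.937, so MnO mass = 134.071 g.
134.071/496.028 × 100 = 27.03 wt%.

27.03 wt%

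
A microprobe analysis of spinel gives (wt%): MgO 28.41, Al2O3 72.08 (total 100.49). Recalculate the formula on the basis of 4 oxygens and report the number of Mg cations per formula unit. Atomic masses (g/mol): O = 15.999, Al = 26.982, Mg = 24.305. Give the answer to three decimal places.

MgO (M=40.304): mol = 0.70489; Mg = 0.70489, O = 0.70489.
Al2O3 (M=101.961): mol = 0.70694; Al = 1.41388, O = 2.12082.
ΣO = 2.82571; factor = 4/ΣO = 1.41557.
Mg apfu = 0.70489 × 1.41557 = 0.998.

0.998 Mg apfu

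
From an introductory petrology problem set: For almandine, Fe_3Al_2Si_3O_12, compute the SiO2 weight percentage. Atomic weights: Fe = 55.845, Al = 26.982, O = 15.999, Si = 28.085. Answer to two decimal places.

M(Fe_3Al_2Si_3O_12) = 497.742 g/mol; M(SiO2) = 60.083 g/mol.
Moles SiO2 per formula unit = 3 Si ÷ 1 = 3.0000.
SiO2 fraction = (3.0000 × 60.083) / 497.742 = 180.249/497.742 = 0.3621.

36.21 wt%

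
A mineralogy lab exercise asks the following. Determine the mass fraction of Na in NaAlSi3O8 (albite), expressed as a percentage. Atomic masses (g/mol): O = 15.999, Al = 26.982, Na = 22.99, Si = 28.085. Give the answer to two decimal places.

Molar mass of NaAlSi3O8: 1×22.99 + 1×26.982 + 3×28.085 + 8×15.999 = 262.219 g/mol.
Mass of Na per formula unit: 1 × 22.99 = 22.990 g.
Weight fraction Na = 22.990 / 262.219 = 0.0877.

8.77 weight percent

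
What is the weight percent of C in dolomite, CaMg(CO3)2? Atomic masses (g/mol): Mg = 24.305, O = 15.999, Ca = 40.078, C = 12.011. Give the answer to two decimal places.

13.03 weight percent

M(CaMg(CO3)2) = 184.399 g/mol.
C contributes 2 × 12.011 = 24.022 g per mole.
24.022/184.399 = 0.1303 → 13.03%.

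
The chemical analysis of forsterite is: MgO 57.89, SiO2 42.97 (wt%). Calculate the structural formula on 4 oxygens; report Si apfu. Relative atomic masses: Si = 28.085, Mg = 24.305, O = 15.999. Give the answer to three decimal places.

0.998 Si apfu

MgO: 57.89/40.304 = 1.43633 mol → 1.43633 mol Mg, 1.43633 mol O.
SiO2: 42.97/60.083 = 0.71518 mol → 0.71518 mol Si, 1.43036 mol O.
Total oxygen = 2.86669 mol. Normalization factor = 4/2.86669 = 1.39534.
Si per 4 O = 0.71518 × 1.39534 = 0.998.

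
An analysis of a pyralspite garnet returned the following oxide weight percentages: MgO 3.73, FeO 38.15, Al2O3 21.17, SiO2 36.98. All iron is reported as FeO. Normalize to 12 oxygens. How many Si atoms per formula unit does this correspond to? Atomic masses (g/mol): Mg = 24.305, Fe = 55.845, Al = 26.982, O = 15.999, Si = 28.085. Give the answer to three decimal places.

2.981 Si apfu

MgO (M=40.304): mol = 0.09255; Mg = 0.09255, O = 0.09255.
FeO (M=71.844): mol = 0.53101; Fe = 0.53101, O = 0.53101.
Al2O3 (M=101.961): mol = 0.20763; Al = 0.41526, O = 0.62289.
SiO2 (M=60.083): mol = 0.61548; Si = 0.61548, O = 1.23096.
ΣO = 2.47741; factor = 12/ΣO = 4.84377.
Si apfu = 0.61548 × 4.84377 = 2.981.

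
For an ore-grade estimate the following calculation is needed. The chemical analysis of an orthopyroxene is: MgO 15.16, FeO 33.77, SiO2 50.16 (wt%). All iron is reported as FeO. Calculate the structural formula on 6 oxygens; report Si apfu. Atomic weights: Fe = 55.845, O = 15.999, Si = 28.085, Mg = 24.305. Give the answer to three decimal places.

1.991 Si apfu

MgO (M=40.304): mol = 0.37614; Mg = 0.37614, O = 0.37614.
FeO (M=71.844): mol = 0.47005; Fe = 0.47005, O = 0.47005.
SiO2 (M=60.083): mol = 0.83485; Si = 0.83485, O = 1.66970.
ΣO = 2.51589; factor = 6/ΣO = 2.38484.
Si apfu = 0.83485 × 2.38484 = 1.991.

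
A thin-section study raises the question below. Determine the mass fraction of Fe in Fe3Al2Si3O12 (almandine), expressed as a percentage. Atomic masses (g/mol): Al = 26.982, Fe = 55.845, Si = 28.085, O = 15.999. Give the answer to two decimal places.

M(Fe3Al2Si3O12) = 497.742 g/mol.
Fe contributes 3 × 55.845 = 167.535 g per mole.
167.535/497.742 = 0.3366 → 33.66%.

33.66 mass %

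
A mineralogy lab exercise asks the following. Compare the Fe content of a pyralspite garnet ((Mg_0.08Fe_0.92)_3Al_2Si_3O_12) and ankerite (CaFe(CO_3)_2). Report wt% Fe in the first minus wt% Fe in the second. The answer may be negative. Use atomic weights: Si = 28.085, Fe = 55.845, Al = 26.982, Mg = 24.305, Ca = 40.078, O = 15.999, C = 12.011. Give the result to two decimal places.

5.58 percentage points

Fe in (Mg_0.08Fe_0.92)_3Al_2Si_3O_12: molar mass 490.172 g/mol; 2.76×55.845 = 154.132 g → 31.44 wt%.
Fe in CaFe(CO_3)_2: molar mass 215.939 g/mol; 1×55.845 = 55.845 g → 25.86 wt%.
Difference = 31.44 − 25.86 = 5.58 percentage points.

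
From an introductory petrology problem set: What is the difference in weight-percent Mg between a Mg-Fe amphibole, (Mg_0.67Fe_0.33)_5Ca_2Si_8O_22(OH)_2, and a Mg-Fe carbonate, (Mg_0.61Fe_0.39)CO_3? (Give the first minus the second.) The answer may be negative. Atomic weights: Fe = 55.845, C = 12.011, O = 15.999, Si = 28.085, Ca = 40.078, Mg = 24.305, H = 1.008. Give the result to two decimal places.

M((Mg_0.67Fe_0.33)_5Ca_2Si_8O_22(OH)_2) = 864.394 g/mol, so wt% Mg = 81.422/864.394 × 100 = 9.42%.
M((Mg_0.61Fe_0.39)CO_3) = 96.614 g/mol, so wt% Mg = 14.826/96.614 × 100 = 15.35%.
9.42 − 15.35 = -5.93 pp.

-5.93 percentage points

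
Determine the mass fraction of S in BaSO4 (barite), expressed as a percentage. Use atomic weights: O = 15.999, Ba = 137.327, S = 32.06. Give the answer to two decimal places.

Molar mass of BaSO4: 1·137.327 + 1·32.06 + 4·15.999 = 233.383 g/mol.
Mass of S per formula unit: 1 × 32.06 = 32.060 g.
Weight fraction S = 32.060 / 233.383 = 0.1374.

13.74 mass %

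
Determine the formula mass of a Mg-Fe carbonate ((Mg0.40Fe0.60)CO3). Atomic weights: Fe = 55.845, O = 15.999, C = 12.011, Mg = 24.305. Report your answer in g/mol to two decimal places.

103.24 g/mol

Mg: 0.40 × 24.305 = 9.7220
Fe: 0.60 × 55.845 = 33.5070
C: 1 × 12.011 = 12.0110
O: 3 × 15.999 = 47.9970
Summing the contributions gives the formula mass.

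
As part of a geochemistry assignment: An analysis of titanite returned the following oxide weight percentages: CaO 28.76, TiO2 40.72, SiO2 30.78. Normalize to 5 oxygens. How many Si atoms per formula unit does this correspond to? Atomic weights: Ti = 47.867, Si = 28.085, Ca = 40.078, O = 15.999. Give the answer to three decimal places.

1.002 Si apfu

28.76 wt% CaO ÷ 56.077 g/mol = 0.51287 mol, giving 0.51287 Ca and 0.51287 O.
40.72 wt% TiO2 ÷ 79.865 g/mol = 0.50986 mol, giving 0.50986 Ti and 1.01972 O.
30.78 wt% SiO2 ÷ 60.083 g/mol = 0.51229 mol, giving 0.51229 Si and 1.02458 O.
Oxygen sums to 2.55717; scaling by 5/2.55717 = 1.95529 puts the formula on 5 O.
Si: 0.51229 × 1.95529 = 1.002 atoms per formula unit.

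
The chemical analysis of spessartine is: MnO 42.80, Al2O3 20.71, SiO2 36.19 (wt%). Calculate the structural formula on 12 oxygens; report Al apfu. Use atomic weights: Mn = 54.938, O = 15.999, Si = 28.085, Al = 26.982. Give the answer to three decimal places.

2.017 Al apfu

42.80 wt% MnO ÷ 70.937 g/mol = 0.60335 mol, giving 0.60335 Mn and 0.60335 O.
20.71 wt% Al2O3 ÷ 101.961 g/mol = 0.20312 mol, giving 0.40624 Al and 0.60936 O.
36.19 wt% SiO2 ÷ 60.083 g/mol = 0.60233 mol, giving 0.60233 Si and 1.20466 O.
Oxygen sums to 2.41737; scaling by 12/2.41737 = 4.96407 puts the formula on 12 O.
Al: 0.40624 × 4.96407 = 2.017 atoms per formula unit.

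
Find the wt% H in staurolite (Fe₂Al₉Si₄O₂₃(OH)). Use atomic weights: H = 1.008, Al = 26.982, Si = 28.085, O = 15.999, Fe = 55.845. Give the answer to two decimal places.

0.12 wt%

Molar mass of Fe₂Al₉Si₄O₂₃(OH): 2×55.845 + 9×26.982 + 4×28.085 + 24×15.999 + 1×1.008 = 851.852 g/mol.
Mass of H per formula unit: 1 × 1.008 = 1.008 g.
Weight fraction H = 1.008 / 851.852 = 0.0012.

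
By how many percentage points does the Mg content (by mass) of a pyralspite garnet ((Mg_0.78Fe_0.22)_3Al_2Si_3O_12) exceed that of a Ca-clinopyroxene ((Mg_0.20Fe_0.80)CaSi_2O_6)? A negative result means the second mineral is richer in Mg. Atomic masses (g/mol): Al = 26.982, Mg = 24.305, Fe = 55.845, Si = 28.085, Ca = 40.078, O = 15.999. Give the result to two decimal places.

First mineral: 56.874 g Mg in 423.938 g formula = 13.42 wt% Mg.
Second mineral: 4.861 g Mg in 241.779 g formula = 2.01 wt% Mg.
13.42% − 2.01% gives a difference of 11.41 percentage points.

11.41 percentage points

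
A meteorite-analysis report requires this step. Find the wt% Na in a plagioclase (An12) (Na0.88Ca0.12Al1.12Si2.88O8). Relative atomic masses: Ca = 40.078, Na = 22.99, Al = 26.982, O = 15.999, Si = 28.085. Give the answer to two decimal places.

Molar mass of Na0.88Ca0.12Al1.12Si2.88O8: 0.88*22.99 + 0.12*40.078 + 1.12*26.982 + 2.88*28.085 + 8*15.999 = 264.137 g/mol.
Mass of Na per formula unit: 0.88 × 22.99 = 20.231 g.
Weight fraction Na = 20.231 / 264.137 = 0.0766.

7.66 weight percent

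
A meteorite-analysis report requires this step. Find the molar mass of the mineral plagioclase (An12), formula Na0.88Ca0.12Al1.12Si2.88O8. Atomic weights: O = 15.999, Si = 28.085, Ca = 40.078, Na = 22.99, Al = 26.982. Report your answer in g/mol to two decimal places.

264.14 g/mol

M = 0.88(22.99) + 0.12(40.078) + 1.12(26.982) + 2.88(28.085) + 8(15.999)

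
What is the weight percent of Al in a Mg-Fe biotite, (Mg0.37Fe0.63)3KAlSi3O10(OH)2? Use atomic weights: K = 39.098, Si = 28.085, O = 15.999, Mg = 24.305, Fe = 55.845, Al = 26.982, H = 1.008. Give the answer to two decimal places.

5.66 wt%

Molar mass of (Mg0.37Fe0.63)3KAlSi3O10(OH)2: 1.11×24.305 + 1.89×55.845 + 1×39.098 + 1×26.982 + 3×28.085 + 12×15.999 + 2×1.008 = 476.865 g/mol.
Mass of Al per formula unit: 1 × 26.982 = 26.982 g.
Weight fraction Al = 26.982 / 476.865 = 0.0566.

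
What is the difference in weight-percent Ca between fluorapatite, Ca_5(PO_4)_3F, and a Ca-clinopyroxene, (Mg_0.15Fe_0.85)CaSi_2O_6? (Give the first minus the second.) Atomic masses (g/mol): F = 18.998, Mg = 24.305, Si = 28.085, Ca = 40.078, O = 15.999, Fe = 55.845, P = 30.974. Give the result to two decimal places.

First mineral: 200.390 g Ca in 504.298 g formula = 39.74 wt% Ca.
Second mineral: 40.078 g Ca in 243.356 g formula = 16.47 wt% Ca.
39.74% − 16.47% gives a difference of 23.27 percentage points.

23.27 percentage points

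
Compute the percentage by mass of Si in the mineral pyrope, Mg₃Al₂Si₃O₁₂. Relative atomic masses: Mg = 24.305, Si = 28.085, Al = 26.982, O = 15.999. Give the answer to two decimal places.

20.90 wt%

Formula mass = 3×24.305 + 2×26.982 + 3×28.085 + 12×15.999 = 403.122 g/mol, of which 84.255 g is Si.
So Si makes up 84.255/403.122 = 0.2090 of the mass, i.e. 20.90%.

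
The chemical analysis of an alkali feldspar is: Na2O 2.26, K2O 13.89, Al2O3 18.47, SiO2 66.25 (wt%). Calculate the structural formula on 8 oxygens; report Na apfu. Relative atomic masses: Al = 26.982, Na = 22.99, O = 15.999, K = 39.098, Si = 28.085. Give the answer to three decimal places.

Na2O: 2.26/61.979 = 0.03646 mol → 0.07292 mol Na, 0.03646 mol O.
K2O: 13.89/94.195 = 0.14746 mol → 0.29492 mol K, 0.14746 mol O.
Al2O3: 18.47/101.961 = 0.18115 mol → 0.36230 mol Al, 0.54345 mol O.
SiO2: 66.25/60.083 = 1.10264 mol → 1.10264 mol Si, 2.20528 mol O.
Total oxygen = 2.93265 mol. Normalization factor = 8/2.93265 = 2.72791.
Na per 8 O = 0.07292 × 2.72791 = 0.199.

0.199 Na apfu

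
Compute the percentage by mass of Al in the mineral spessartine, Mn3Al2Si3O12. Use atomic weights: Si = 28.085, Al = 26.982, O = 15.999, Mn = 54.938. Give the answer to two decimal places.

10.90 weight percent

Formula mass = 3×54.938 + 2×26.982 + 3×28.085 + 12×15.999 = 495.021 g/mol, of which 53.964 g is Al.
So Al makes up 53.964/495.021 = 0.1090 of the mass, i.e. 10.90%.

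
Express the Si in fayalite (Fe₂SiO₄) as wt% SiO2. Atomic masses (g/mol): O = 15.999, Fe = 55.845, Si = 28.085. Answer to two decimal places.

29.49 wt%

Molar mass of Fe₂SiO₄ = 2·55.845 + 1·28.085 + 4·15.999 = 203.771 g/mol.
Each formula unit contains 1 Si, equivalent to 1/1 = 1.0000 mol SiO2.
M(SiO2) = 1×28.085 + 2×15.999 = 60.083 g/mol.
Mass of SiO2 per formula unit = 1.0000 × 60.083 = 60.083 g.
SiO2 wt% = 60.083 / 203.771 × 100 = 29.49%.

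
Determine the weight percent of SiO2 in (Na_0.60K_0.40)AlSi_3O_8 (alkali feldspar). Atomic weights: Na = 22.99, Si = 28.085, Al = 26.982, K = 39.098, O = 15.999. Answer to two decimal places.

67.09 wt%

Molar mass of (Na_0.60K_0.40)AlSi_3O_8 = 0.60*22.99 + 0.40*39.098 + 1*26.982 + 3*28.085 + 8*15.999 = 268.662 g/mol.
Each formula unit contains 3 Si, equivalent to 3/1 = 3.0000 mol SiO2.
M(SiO2) = 1×28.085 + 2×15.999 = 60.083 g/mol.
Mass of SiO2 per formula unit = 3.0000 × 60.083 = 180.249 g.
SiO2 wt% = 180.249 / 268.662 × 100 = 67.09%.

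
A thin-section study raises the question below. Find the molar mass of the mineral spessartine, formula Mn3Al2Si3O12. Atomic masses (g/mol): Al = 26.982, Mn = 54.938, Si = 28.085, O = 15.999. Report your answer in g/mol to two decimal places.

495.02 g/mol

Mn: 3 × 54.938 = 164.8140
Al: 2 × 26.982 = 53.9640
Si: 3 × 28.085 = 84.2550
O: 12 × 15.999 = 191.9880
Summing the contributions gives the formula mass.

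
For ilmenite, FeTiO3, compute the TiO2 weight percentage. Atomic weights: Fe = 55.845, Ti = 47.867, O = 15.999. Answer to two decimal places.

52.64 wt%

Formula mass = 151.709 g/mol.
1 Ti → 1.0000 mol TiO2 per formula unit; M(TiO2) = 79.865, so TiO2 mass = 79.865 g.
79.865/151.709 × 100 = 52.64 wt%.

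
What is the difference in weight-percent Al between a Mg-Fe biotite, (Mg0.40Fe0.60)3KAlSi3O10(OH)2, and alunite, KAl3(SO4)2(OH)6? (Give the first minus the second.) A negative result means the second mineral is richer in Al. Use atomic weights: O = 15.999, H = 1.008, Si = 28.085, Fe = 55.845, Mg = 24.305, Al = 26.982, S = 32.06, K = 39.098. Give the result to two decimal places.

M((Mg0.40Fe0.60)3KAlSi3O10(OH)2) = 474.026 g/mol, so wt% Al = 26.982/474.026 × 100 = 5.69%.
M(KAl3(SO4)2(OH)6) = 414.198 g/mol, so wt% Al = 80.946/414.198 × 100 = 19.54%.
5.69 − 19.54 = -13.85 pp.

-13.85 percentage points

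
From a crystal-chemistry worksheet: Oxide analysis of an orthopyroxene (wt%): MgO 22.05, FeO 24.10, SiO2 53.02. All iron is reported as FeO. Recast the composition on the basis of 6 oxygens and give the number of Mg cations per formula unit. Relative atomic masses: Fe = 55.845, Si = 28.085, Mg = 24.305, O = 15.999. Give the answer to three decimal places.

1.240 Mg apfu

MgO (M=40.304): mol = 0.54709; Mg = 0.54709, O = 0.54709.
FeO (M=71.844): mol = 0.33545; Fe = 0.33545, O = 0.33545.
SiO2 (M=60.083): mol = 0.88245; Si = 0.88245, O = 1.76490.
ΣO = 2.64744; factor = 6/ΣO = 2.26634.
Mg apfu = 0.54709 × 2.26634 = 1.240.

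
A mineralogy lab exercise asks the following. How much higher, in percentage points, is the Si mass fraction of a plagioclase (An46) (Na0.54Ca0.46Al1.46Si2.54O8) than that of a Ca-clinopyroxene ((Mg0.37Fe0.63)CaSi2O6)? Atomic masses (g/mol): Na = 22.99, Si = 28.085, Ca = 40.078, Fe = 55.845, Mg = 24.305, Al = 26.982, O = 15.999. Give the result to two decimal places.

2.70 percentage points

First mineral: 71.336 g Si in 269.572 g formula = 26.46 wt% Si.
Second mineral: 56.170 g Si in 236.417 g formula = 23.76 wt% Si.
26.46% − 23.76% gives a difference of 2.70 percentage points.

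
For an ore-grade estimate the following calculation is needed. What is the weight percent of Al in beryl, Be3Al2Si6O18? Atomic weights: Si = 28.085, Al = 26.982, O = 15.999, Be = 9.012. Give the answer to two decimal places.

10.04 weight percent

Formula mass = 3·9.012 + 2·26.982 + 6·28.085 + 18·15.999 = 537.492 g/mol, of which 53.964 g is Al.
So Al makes up 53.964/537.492 = 0.1004 of the mass, i.e. 10.04%.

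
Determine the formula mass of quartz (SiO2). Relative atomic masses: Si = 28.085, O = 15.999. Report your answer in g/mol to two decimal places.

60.08 g/mol

Si: 1 × 28.085 = 28.0850
O: 2 × 15.999 = 31.9980
Summing the contributions gives the formula mass.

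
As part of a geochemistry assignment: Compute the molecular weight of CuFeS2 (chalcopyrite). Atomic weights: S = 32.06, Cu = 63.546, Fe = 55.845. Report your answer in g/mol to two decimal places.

M = 1×63.546 + 1×55.845 + 2×32.06

183.51 g/mol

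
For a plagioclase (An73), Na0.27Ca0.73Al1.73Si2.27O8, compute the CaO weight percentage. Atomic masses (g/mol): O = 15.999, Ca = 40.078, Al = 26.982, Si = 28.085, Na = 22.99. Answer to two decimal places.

14.95 wt%

M(Na0.27Ca0.73Al1.73Si2.27O8) = 273.888 g/mol; M(CaO) = 56.077 g/mol.
Moles CaO per formula unit = 0.73 Ca ÷ 1 = 0.7300.
CaO fraction = (0.7300 × 56.077) / 273.888 = 40.936/273.888 = 0.1495.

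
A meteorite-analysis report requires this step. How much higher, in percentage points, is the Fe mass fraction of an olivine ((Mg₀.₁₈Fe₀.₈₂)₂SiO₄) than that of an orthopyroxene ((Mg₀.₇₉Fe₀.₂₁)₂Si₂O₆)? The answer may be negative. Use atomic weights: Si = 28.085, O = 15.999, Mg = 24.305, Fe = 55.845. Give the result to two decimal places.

First mineral: 91.586 g Fe in 192.417 g formula = 47.60 wt% Fe.
Second mineral: 23.455 g Fe in 214.021 g formula = 10.96 wt% Fe.
47.60% − 10.96% gives a difference of 36.64 percentage points.

36.64 percentage points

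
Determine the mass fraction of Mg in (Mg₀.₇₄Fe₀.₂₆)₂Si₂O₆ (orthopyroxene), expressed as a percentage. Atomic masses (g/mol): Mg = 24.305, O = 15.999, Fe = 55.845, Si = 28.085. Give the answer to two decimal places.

M((Mg₀.₇₄Fe₀.₂₆)₂Si₂O₆) = 217.175 g/mol.
Mg contributes 1.48 × 24.305 = 35.971 g per mole.
35.971/217.175 = 0.1656 → 16.56%.

16.56 weight percent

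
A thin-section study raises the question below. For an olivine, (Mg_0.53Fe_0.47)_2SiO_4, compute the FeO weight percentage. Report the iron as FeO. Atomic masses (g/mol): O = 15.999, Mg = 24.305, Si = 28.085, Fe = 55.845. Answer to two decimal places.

M((Mg_0.53Fe_0.47)_2SiO_4) = 170.339 g/mol; M(FeO) = 71.844 g/mol.
Moles FeO per formula unit = 0.94 Fe ÷ 1 = 0.9400.
FeO fraction = (0.9400 × 71.844) / 170.339 = 67.533/170.339 = 0.3965.

39.65 wt%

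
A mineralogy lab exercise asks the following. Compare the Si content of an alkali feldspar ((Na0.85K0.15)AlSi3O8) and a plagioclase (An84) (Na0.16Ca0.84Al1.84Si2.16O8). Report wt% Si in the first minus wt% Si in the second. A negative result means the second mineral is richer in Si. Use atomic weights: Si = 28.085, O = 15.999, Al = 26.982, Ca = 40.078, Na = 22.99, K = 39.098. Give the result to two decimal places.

9.83 percentage points

First mineral: 84.255 g Si in 264.635 g formula = 31.84 wt% Si.
Second mineral: 60.664 g Si in 275.646 g formula = 22.01 wt% Si.
31.84% − 22.01% gives a difference of 9.83 percentage points.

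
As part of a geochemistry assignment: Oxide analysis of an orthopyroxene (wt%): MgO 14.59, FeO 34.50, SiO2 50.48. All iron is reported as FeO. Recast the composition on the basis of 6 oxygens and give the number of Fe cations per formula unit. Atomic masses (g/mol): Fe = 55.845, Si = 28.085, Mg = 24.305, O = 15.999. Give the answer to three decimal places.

1.142 Fe apfu

MgO (M=40.304): mol = 0.36200; Mg = 0.36200, O = 0.36200.
FeO (M=71.844): mol = 0.48021; Fe = 0.48021, O = 0.48021.
SiO2 (M=60.083): mol = 0.84017; Si = 0.84017, O = 1.68034.
ΣO = 2.52255; factor = 6/ΣO = 2.37855.
Fe apfu = 0.48021 × 2.37855 = 1.142.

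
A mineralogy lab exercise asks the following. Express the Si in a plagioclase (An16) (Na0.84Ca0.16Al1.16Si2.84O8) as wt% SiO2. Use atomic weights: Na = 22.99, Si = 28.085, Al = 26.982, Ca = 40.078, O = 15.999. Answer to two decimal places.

64.45 wt%

Molar mass of Na0.84Ca0.16Al1.16Si2.84O8 = 0.84×22.99 + 0.16×40.078 + 1.16×26.982 + 2.84×28.085 + 8×15.999 = 264.777 g/mol.
Each formula unit contains 2.84 Si, equivalent to 2.84/1 = 2.8400 mol SiO2.
M(SiO2) = 1×28.085 + 2×15.999 = 60.083 g/mol.
Mass of SiO2 per formula unit = 2.8400 × 60.083 = 170.636 g.
SiO2 wt% = 170.636 / 264.777 × 100 = 64.45%.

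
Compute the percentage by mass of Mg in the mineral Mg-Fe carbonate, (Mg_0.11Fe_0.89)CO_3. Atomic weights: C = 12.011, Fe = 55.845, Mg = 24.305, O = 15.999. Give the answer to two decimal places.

2.38 wt%

Molar mass of (Mg_0.11Fe_0.89)CO_3: 0.11×24.305 + 0.89×55.845 + 1×12.011 + 3×15.999 = 112.384 g/mol.
Mass of Mg per formula unit: 0.11 × 24.305 = 2.674 g.
Weight fraction Mg = 2.674 / 112.384 = 0.0238.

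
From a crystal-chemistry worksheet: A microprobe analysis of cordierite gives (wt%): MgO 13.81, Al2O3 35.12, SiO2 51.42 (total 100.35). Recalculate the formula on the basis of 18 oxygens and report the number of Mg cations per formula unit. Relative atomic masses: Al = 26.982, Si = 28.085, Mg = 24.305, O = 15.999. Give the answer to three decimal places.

13.81 wt% MgO ÷ 40.304 g/mol = 0.34265 mol, giving 0.34265 Mg and 0.34265 O.
35.12 wt% Al2O3 ÷ 101.961 g/mol = 0.34445 mol, giving 0.68890 Al and 1.03335 O.
51.42 wt% SiO2 ÷ 60.083 g/mol = 0.85582 mol, giving 0.85582 Si and 1.71164 O.
Oxygen sums to 3.08764; scaling by 18/3.08764 = 5.82970 puts the formula on 18 O.
Mg: 0.34265 × 5.82970 = 1.998 atoms per formula unit.

1.998 Mg apfu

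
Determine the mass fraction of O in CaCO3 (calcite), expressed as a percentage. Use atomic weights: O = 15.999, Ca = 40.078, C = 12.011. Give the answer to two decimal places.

Formula mass = 1×40.078 + 1×12.011 + 3×15.999 = 100.086 g/mol, of which 47.997 g is O.
So O makes up 47.997/100.086 = 0.4796 of the mass, i.e. 47.96%.

47.96 mass %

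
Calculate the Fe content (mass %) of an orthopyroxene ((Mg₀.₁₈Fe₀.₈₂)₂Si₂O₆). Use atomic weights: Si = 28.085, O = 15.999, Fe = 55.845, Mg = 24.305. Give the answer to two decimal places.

36.27 mass %

M((Mg₀.₁₈Fe₀.₈₂)₂Si₂O₆) = 252.500 g/mol.
Fe contributes 1.64 × 55.845 = 91.586 g per mole.
91.586/252.500 = 0.3627 → 36.27%.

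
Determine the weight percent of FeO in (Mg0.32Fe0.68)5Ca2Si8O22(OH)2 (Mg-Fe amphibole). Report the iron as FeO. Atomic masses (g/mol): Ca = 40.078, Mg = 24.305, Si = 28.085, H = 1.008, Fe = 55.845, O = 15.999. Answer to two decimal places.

26.56 wt%

Molar mass of (Mg0.32Fe0.68)5Ca2Si8O22(OH)2 = 1.60*24.305 + 3.40*55.845 + 2*40.078 + 8*28.085 + 24*15.999 + 2*1.008 = 919.589 g/mol.
Each formula unit contains 3.40 Fe, equivalent to 3.40/1 = 3.4000 mol FeO.
M(FeO) = 1×55.845 + 1×15.999 = 71.844 g/mol.
Mass of FeO per formula unit = 3.4000 × 71.844 = 244.270 g.
FeO wt% = 244.270 / 919.589 × 100 = 26.56%.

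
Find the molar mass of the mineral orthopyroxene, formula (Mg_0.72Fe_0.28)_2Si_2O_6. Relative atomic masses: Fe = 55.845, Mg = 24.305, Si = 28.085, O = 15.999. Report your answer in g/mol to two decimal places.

218.44 g/mol

M = 1.44·24.305 + 0.56·55.845 + 2·28.085 + 6·15.999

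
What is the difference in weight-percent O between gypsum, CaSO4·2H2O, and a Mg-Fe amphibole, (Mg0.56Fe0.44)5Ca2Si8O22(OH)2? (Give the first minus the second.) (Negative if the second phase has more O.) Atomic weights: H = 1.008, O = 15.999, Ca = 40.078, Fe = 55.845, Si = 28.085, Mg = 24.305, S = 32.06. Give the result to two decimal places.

12.21 percentage points

O in CaSO4·2H2O: molar mass 172.164 g/mol; 6×15.999 = 95.994 g → 55.76 wt%.
O in (Mg0.56Fe0.44)5Ca2Si8O22(OH)2: molar mass 881.741 g/mol; 24×15.999 = 383.976 g → 43.55 wt%.
Difference = 55.76 − 43.55 = 12.21 percentage points.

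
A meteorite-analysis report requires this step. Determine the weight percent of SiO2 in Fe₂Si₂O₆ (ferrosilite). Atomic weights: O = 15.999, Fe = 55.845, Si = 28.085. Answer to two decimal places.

45.54 wt%

Formula mass = 263.854 g/mol.
2 Si → 2.0000 mol SiO2 per formula unit; M(SiO2) = 60.083, so SiO2 mass = 120.166 g.
120.166/263.854 × 100 = 45.54 wt%.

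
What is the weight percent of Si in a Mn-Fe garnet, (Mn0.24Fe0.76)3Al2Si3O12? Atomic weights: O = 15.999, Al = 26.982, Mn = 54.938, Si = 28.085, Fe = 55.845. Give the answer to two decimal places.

16.95 weight percent

Molar mass of (Mn0.24Fe0.76)3Al2Si3O12: 0.72*54.938 + 2.28*55.845 + 2*26.982 + 3*28.085 + 12*15.999 = 497.089 g/mol.
Mass of Si per formula unit: 3 × 28.085 = 84.255 g.
Weight fraction Si = 84.255 / 497.089 = 0.1695.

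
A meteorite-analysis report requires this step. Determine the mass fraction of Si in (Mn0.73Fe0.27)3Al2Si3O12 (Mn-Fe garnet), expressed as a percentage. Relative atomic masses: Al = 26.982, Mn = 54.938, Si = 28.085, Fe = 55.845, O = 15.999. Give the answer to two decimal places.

17.00 mass %

Formula mass = 2.19*54.938 + 0.81*55.845 + 2*26.982 + 3*28.085 + 12*15.999 = 495.756 g/mol, of which 84.255 g is Si.
So Si makes up 84.255/495.756 = 0.1700 of the mass, i.e. 17.00%.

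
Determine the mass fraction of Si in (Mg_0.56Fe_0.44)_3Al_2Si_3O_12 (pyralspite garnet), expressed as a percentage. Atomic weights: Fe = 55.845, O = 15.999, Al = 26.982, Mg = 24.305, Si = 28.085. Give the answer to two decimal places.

18.94 wt%

Molar mass of (Mg_0.56Fe_0.44)_3Al_2Si_3O_12: 1.68×24.305 + 1.32×55.845 + 2×26.982 + 3×28.085 + 12×15.999 = 444.755 g/mol.
Mass of Si per formula unit: 3 × 28.085 = 84.255 g.
Weight fraction Si = 84.255 / 444.755 = 0.1894.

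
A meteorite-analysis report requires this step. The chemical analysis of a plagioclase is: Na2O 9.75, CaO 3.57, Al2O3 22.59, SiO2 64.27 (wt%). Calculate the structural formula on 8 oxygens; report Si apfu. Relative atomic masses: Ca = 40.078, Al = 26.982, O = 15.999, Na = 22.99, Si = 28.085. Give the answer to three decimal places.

9.75 wt% Na2O ÷ 61.979 g/mol = 0.15731 mol, giving 0.31462 Na and 0.15731 O.
3.57 wt% CaO ÷ 56.077 g/mol = 0.06366 mol, giving 0.06366 Ca and 0.06366 O.
22.59 wt% Al2O3 ÷ 101.961 g/mol = 0.22156 mol, giving 0.44312 Al and 0.66468 O.
64.27 wt% SiO2 ÷ 60.083 g/mol = 1.06969 mol, giving 1.06969 Si and 2.13938 O.
Oxygen sums to 3.02503; scaling by 8/3.02503 = 2.64460 puts the formula on 8 O.
Si: 1.06969 × 2.64460 = 2.829 atoms per formula unit.

2.829 Si apfu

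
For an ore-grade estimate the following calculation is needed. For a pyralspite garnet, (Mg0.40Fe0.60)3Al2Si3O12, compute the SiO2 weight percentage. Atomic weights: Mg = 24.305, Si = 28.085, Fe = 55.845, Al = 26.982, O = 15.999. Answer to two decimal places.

M((Mg0.40Fe0.60)3Al2Si3O12) = 459.894 g/mol; M(SiO2) = 60.083 g/mol.
Moles SiO2 per formula unit = 3 Si ÷ 1 = 3.0000.
SiO2 fraction = (3.0000 × 60.083) / 459.894 = 180.249/459.894 = 0.3919.

39.19 wt%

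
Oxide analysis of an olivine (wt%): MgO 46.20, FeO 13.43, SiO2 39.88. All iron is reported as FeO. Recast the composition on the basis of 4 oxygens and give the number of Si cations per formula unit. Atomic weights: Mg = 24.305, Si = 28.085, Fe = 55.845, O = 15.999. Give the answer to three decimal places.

0.998 Si apfu

MgO (M=40.304): mol = 1.14629; Mg = 1.14629, O = 1.14629.
FeO (M=71.844): mol = 0.18693; Fe = 0.18693, O = 0.18693.
SiO2 (M=60.083): mol = 0.66375; Si = 0.66375, O = 1.32750.
ΣO = 2.66072; factor = 4/ΣO = 1.50335.
Si apfu = 0.66375 × 1.50335 = 0.998.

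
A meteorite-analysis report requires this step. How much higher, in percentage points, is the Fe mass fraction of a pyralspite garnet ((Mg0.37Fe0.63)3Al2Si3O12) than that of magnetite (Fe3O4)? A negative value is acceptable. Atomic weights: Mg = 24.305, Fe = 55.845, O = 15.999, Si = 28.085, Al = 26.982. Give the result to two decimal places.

-49.55 percentage points

Fe in (Mg0.37Fe0.63)3Al2Si3O12: molar mass 462.733 g/mol; 1.89×55.845 = 105.547 g → 22.81 wt%.
Fe in Fe3O4: molar mass 231.531 g/mol; 3×55.845 = 167.535 g → 72.36 wt%.
Difference = 22.81 − 72.36 = -49.55 percentage points.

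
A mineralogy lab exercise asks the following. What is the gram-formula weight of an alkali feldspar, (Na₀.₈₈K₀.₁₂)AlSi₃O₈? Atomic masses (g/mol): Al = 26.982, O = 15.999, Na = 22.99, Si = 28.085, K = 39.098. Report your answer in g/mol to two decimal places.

264.15 g/mol

M = 0.88·22.99 + 0.12·39.098 + 1·26.982 + 3·28.085 + 8·15.999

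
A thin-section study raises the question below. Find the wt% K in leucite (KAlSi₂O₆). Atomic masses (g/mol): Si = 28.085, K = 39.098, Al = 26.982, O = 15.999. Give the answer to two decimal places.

Formula mass = 1*39.098 + 1*26.982 + 2*28.085 + 6*15.999 = 218.244 g/mol, of which 39.098 g is K.
So K makes up 39.098/218.244 = 0.1791 of the mass, i.e. 17.91%.

17.91 weight percent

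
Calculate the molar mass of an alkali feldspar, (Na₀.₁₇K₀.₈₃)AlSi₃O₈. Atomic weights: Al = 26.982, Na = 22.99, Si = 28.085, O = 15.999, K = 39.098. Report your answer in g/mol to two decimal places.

275.59 g/mol

M = 0.17·22.99 + 0.83·39.098 + 1·26.982 + 3·28.085 + 8·15.999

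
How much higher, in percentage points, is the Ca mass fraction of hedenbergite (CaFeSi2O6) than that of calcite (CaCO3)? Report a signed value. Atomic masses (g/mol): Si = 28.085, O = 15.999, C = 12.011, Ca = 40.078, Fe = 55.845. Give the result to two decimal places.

-23.89 percentage points

First mineral: 40.078 g Ca in 248.087 g formula = 16.15 wt% Ca.
Second mineral: 40.078 g Ca in 100.086 g formula = 40.04 wt% Ca.
16.15% − 40.04% gives a difference of -23.89 percentage points.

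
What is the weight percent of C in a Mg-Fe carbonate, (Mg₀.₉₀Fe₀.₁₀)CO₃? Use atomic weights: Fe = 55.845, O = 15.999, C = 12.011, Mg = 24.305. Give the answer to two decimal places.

13.73 weight percent

Molar mass of (Mg₀.₉₀Fe₀.₁₀)CO₃: 0.90·24.305 + 0.10·55.845 + 1·12.011 + 3·15.999 = 87.467 g/mol.
Mass of C per formula unit: 1 × 12.011 = 12.011 g.
Weight fraction C = 12.011 / 87.467 = 0.1373.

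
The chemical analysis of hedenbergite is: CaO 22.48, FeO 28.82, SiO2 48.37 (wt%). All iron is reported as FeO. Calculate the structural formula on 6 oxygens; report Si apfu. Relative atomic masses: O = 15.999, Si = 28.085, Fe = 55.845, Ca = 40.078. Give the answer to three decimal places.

2.003 Si apfu

22.48 wt% CaO ÷ 56.077 g/mol = 0.40088 mol, giving 0.40088 Ca and 0.40088 O.
28.82 wt% FeO ÷ 71.844 g/mol = 0.40115 mol, giving 0.40115 Fe and 0.40115 O.
48.37 wt% SiO2 ÷ 60.083 g/mol = 0.80505 mol, giving 0.80505 Si and 1.61010 O.
Oxygen sums to 2.41213; scaling by 6/2.41213 = 2.48743 puts the formula on 6 O.
Si: 0.80505 × 2.48743 = 2.003 atoms per formula unit.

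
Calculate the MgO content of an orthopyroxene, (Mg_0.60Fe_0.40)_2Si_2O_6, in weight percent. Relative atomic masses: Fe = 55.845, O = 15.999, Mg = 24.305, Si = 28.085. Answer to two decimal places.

21.40 wt%

M((Mg_0.60Fe_0.40)_2Si_2O_6) = 226.006 g/mol; M(MgO) = 40.304 g/mol.
Moles MgO per formula unit = 1.20 Mg ÷ 1 = 1.2000.
MgO fraction = (1.2000 × 40.304) / 226.006 = 48.365/226.006 = 0.2140.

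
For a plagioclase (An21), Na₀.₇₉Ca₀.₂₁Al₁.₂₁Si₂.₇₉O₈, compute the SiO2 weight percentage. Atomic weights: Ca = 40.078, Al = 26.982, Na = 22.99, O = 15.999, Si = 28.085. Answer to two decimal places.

Molar mass of Na₀.₇₉Ca₀.₂₁Al₁.₂₁Si₂.₇₉O₈ = 0.79·22.99 + 0.21·40.078 + 1.21·26.982 + 2.79·28.085 + 8·15.999 = 265.576 g/mol.
Each formula unit contains 2.79 Si, equivalent to 2.79/1 = 2.7900 mol SiO2.
M(SiO2) = 1×28.085 + 2×15.999 = 60.083 g/mol.
Mass of SiO2 per formula unit = 2.7900 × 60.083 = 167.632 g.
SiO2 wt% = 167.632 / 265.576 × 100 = 63.12%.

63.12 wt%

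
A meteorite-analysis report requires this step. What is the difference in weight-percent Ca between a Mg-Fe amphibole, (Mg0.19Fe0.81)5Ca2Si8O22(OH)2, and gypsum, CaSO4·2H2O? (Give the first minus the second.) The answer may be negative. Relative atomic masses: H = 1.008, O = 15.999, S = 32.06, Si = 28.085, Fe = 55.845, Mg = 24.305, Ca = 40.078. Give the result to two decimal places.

-14.75 percentage points

First mineral: 80.156 g Ca in 940.090 g formula = 8.53 wt% Ca.
Second mineral: 40.078 g Ca in 172.164 g formula = 23.28 wt% Ca.
8.53% − 23.28% gives a difference of -14.75 percentage points.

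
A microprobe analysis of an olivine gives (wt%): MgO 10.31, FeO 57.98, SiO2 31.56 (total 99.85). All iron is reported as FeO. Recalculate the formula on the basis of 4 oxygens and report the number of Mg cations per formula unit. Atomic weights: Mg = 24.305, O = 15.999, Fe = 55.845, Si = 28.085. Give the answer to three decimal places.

10.31 wt% MgO ÷ 40.304 g/mol = 0.25581 mol, giving 0.25581 Mg and 0.25581 O.
57.98 wt% FeO ÷ 71.844 g/mol = 0.80703 mol, giving 0.80703 Fe and 0.80703 O.
31.56 wt% SiO2 ÷ 60.083 g/mol = 0.52527 mol, giving 0.52527 Si and 1.05054 O.
Oxygen sums to 2.11338; scaling by 4/2.11338 = 1.89270 puts the formula on 4 O.
Mg: 0.25581 × 1.89270 = 0.484 atoms per formula unit.

0.484 Mg apfu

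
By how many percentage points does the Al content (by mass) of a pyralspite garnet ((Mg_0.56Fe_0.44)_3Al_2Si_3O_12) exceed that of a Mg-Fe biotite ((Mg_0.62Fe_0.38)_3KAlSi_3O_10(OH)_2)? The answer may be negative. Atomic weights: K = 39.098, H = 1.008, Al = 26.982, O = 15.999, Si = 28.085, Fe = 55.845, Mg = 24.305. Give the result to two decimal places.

M((Mg_0.56Fe_0.44)_3Al_2Si_3O_12) = 444.755 g/mol, so wt% Al = 53.964/444.755 × 100 = 12.13%.
M((Mg_0.62Fe_0.38)_3KAlSi_3O_10(OH)_2) = 453.210 g/mol, so wt% Al = 26.982/453.210 × 100 = 5.95%.
12.13 − 5.95 = 6.18 pp.

6.18 percentage points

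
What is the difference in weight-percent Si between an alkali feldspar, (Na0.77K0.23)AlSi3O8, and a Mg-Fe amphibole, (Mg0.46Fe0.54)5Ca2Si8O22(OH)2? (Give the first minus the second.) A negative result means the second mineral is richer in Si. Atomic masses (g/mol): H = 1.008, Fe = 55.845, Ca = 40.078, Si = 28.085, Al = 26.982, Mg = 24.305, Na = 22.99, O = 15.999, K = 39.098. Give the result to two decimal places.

M((Na0.77K0.23)AlSi3O8) = 265.924 g/mol, so wt% Si = 84.255/265.924 × 100 = 31.68%.
M((Mg0.46Fe0.54)5Ca2Si8O22(OH)2) = 897.511 g/mol, so wt% Si = 224.680/897.511 × 100 = 25.03%.
31.68 − 25.03 = 6.65 pp.

6.65 percentage points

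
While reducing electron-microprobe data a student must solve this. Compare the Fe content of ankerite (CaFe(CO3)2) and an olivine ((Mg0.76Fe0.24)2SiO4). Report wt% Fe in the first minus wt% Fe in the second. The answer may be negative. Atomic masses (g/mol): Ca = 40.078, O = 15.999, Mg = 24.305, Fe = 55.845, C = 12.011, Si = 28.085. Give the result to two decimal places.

First mineral: 55.845 g Fe in 215.939 g formula = 25.86 wt% Fe.
Second mineral: 26.806 g Fe in 155.830 g formula = 17.20 wt% Fe.
25.86% − 17.20% gives a difference of 8.66 percentage points.

8.66 percentage points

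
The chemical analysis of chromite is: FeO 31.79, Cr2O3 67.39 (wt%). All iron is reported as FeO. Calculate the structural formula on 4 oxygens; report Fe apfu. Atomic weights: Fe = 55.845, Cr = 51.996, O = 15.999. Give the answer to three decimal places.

0.998 Fe apfu

31.79 wt% FeO ÷ 71.844 g/mol = 0.44249 mol, giving 0.44249 Fe and 0.44249 O.
67.39 wt% Cr2O3 ÷ 151.989 g/mol = 0.44339 mol, giving 0.88678 Cr and 1.33017 O.
Oxygen sums to 1.77266; scaling by 4/1.77266 = 2.25650 puts the formula on 4 O.
Fe: 0.44249 × 2.25650 = 0.998 atoms per formula unit.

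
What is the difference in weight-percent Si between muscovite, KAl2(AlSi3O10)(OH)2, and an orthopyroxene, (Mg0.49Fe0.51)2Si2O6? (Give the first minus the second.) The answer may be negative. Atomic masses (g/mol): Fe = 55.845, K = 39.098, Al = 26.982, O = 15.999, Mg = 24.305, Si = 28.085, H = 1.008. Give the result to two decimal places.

M(KAl2(AlSi3O10)(OH)2) = 398.303 g/mol, so wt% Si = 84.255/398.303 × 100 = 21.15%.
M((Mg0.49Fe0.51)2Si2O6) = 232.945 g/mol, so wt% Si = 56.170/232.945 × 100 = 24.11%.
21.15 − 24.11 = -2.96 pp.

-2.96 percentage points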